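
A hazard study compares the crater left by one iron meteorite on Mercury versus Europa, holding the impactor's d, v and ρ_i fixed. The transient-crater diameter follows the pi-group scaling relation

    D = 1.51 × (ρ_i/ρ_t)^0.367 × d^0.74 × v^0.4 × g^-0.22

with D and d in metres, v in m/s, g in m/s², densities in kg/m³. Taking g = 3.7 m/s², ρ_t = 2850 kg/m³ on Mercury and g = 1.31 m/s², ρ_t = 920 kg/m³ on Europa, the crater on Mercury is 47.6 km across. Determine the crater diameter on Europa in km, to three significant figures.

The impactor-only factors (d, v, ρ_i) cancel in the ratio, leaving D_Europa/D_Mercury = (g_Europa/g_Mercury)^-0.22 · (ρ_t,Mercury/ρ_t,Europa)^0.367.
(1.31/3.7)^-0.22 = 0.3541^-0.22 = 1.257
(2850/920)^0.367 = 3.098^0.367 = 1.514
Ratio = 1.257 × 1.514 = 1.903
D_Europa = 1.903 × 47.6 km = 90.6 km

D ≈ 90.6 km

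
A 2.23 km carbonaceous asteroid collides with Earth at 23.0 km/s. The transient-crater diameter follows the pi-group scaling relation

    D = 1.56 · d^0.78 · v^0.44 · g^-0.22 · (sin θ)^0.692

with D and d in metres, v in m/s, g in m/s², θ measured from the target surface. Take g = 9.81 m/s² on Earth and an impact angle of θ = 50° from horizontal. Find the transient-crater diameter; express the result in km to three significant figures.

In SI units: d = 2230 m, v = 23000 m/s.
d^0.78 = 2230^0.78 = 409.0
v^0.44 = 23000^0.44 = 83.02
g^-0.22 = 9.81^-0.22 = 0.6051
(sin 50°)^0.692 = 0.7660^0.692 = 0.8315
D = 1.56 × 409.0 × 83.02 × 0.6051 × 0.8315 = 26651 m
   = 26.65 km

D ≈ 26.7 km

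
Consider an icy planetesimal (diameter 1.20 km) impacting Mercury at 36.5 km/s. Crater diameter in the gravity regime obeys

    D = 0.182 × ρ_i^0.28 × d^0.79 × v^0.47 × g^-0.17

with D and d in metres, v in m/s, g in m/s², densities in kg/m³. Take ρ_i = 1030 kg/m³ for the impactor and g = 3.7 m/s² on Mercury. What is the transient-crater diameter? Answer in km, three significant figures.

In SI units: d = 1200 m, v = 36500 m/s.
ρ_i^0.28 = 1030^0.28 = 6.976
d^0.79 = 1200^0.79 = 270.7
v^0.47 = 36500^0.47 = 139.4
g^-0.17 = 3.7^-0.17 = 0.8006
D = 0.182 × 6.976 × 270.7 × 139.4 × 0.8006 = 38357 m
   = 38.36 km

D ≈ 38.4 km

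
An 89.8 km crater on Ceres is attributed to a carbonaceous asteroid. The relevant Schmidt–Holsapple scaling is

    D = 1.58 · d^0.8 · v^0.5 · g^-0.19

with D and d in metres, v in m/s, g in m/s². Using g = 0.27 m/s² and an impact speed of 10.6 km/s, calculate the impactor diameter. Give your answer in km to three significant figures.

Rearranging for d: d = [D / (1.58 · 10600^0.5 · 0.27^-0.19)]^(1/0.8).
D = 89800 m.
10600^0.5 = 103.0
0.27^-0.19 = 1.282
Denominator = 1.58 × 103.0 × 1.282 = 208.6
D / 208.6 = 89800 / 208.6 = 430.5
d = 430.5^(1/0.8) = 430.5^1.25 = 1961 m

d ≈ 1.96 km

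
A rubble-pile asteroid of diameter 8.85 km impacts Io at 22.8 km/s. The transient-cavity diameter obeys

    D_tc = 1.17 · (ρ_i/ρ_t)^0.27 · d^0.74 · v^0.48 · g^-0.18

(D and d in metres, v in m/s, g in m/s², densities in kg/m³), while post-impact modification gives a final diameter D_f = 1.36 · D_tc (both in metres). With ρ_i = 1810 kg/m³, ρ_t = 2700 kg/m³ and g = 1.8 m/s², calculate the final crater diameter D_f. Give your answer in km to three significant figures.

In SI: d = 8850 m, v = 22800 m/s.
(ρ_i/ρ_t)^0.27 = (1810/2700)^0.27 = 0.8976
d^0.74 = 8850^0.74 = 833.2
v^0.48 = 22800^0.48 = 123.5
g^-0.18 = 1.8^-0.18 = 0.8996
D_tc = 1.17 × 0.8976 × 833.2 × 123.5 × 0.8996 = 97220 m
D_f = 1.36 × 97220 = 1.322 × 10^5 m
     = 132.2 km

D_f ≈ 132 km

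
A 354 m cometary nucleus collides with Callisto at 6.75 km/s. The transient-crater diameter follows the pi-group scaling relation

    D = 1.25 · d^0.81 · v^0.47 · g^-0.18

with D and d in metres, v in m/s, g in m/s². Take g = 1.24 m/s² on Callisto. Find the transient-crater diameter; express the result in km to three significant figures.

D ≈ 8.80 km

In SI units: v = 6750 m/s.
d^0.81 = 354^0.81 = 116.1
v^0.47 = 6750^0.47 = 63.06
g^-0.18 = 1.24^-0.18 = 0.9620
D = 1.25 × 116.1 × 63.06 × 0.9620 = 8804 m
   = 8.804 km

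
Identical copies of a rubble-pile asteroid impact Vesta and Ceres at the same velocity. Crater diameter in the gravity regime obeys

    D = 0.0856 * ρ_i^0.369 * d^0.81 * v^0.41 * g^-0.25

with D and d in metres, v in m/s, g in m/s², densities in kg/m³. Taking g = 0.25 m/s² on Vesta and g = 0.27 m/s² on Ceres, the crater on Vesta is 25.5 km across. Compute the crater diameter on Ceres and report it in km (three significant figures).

D ≈ 25.0 km

All impactor-dependent factors cancel in the ratio, leaving D_Ceres/D_Vesta = (g_Ceres/g_Vesta)^-0.25.
(0.27/0.25)^-0.25 = 1.080^-0.25 = 0.9809
D_Ceres = 0.9809 × 25.5 km = 25.0 km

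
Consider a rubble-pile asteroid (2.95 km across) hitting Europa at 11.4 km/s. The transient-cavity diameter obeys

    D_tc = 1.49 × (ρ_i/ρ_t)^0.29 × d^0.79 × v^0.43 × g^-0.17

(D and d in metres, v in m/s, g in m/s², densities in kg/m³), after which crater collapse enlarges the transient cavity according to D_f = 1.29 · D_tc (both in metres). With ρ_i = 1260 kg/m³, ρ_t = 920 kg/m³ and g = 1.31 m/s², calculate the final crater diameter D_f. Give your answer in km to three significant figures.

In SI: d = 2950 m, v = 11400 m/s.
(ρ_i/ρ_t)^0.29 = (1260/920)^0.29 = 1.095
d^0.79 = 2950^0.79 = 551.0
v^0.43 = 11400^0.43 = 55.52
g^-0.17 = 1.31^-0.17 = 0.9551
D_tc = 1.49 × 1.095 × 551.0 × 55.52 × 0.9551 = 47670 m
D_f = 1.29 × 47670 = 61494 m
     = 61.49 km

D_f ≈ 61.5 km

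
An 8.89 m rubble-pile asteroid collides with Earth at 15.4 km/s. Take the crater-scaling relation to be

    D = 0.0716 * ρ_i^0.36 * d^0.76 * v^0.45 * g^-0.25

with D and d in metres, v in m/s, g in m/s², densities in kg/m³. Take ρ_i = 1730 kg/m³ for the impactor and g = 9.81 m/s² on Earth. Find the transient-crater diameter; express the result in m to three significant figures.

D ≈ 239 m

In SI units: v = 15400 m/s.
ρ_i^0.36 = 1730^0.36 = 14.65
d^0.76 = 8.89^0.76 = 5.262
v^0.45 = 15400^0.45 = 76.63
g^-0.25 = 9.81^-0.25 = 0.5650
D = 0.0716 × 14.65 × 5.262 × 76.63 × 0.5650 = 239.0 m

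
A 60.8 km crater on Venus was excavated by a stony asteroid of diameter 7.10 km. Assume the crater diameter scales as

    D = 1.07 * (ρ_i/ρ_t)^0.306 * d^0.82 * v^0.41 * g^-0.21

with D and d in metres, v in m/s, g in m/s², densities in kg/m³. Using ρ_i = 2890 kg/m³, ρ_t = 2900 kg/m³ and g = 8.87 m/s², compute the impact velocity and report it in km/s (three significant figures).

v ≈ 24.0 km/s

Rearranging for v: v = [D / (1.07 · (2890/2900)^0.306 · 7100^0.82 · 8.87^-0.21)]^(1/0.41).
D = 60800 m.
(2890/2900)^0.306 = 0.9989
7100^0.82 = 1439
8.87^-0.21 = 0.6323
Denominator = 1.07 × 0.9989 × 1439 × 0.6323 = 972.5
D / 972.5 = 60800 / 972.5 = 62.52
v = 62.52^(1/0.41) = 62.52^2.439 = 24015 m/s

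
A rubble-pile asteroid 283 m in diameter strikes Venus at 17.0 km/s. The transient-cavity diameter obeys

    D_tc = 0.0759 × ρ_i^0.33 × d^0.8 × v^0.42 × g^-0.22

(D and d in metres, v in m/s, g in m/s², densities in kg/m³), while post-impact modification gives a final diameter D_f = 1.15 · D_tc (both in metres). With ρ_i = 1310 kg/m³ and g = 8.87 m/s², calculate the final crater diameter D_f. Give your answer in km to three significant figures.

D_f ≈ 3.16 km

v = 17000 m/s.
ρ_i^0.33 = 1310^0.33 = 10.68
d^0.8 = 283^0.8 = 91.50
v^0.42 = 17000^0.42 = 59.81
g^-0.22 = 8.87^-0.22 = 0.6187
D_tc = 0.0759 × 10.68 × 91.50 × 59.81 × 0.6187 = 2745 m
D_f = 1.15 × 2745 = 3157 m
     = 3.157 km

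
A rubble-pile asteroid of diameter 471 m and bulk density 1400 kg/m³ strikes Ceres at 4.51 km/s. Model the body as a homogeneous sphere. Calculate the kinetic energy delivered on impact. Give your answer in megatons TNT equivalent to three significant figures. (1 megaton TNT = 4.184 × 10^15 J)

E ≈ 186 Mt TNT

v = 4510 m/s.
Mass m = (π/6) ρ d³ = (π/6) × 1400 × (471)³ = 7.659 × 10^10 kg
E = ½ m v² = 0.5 × 7.659 × 10^10 × (4510)² = 7.789 × 10^17 J
   = 7.789 × 10^17 / 4.184×10^15 = 186.2 Mt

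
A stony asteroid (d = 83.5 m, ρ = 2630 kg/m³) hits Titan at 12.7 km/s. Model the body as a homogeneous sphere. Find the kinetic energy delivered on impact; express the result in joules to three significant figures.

E ≈ 6.47 × 10^16 J

v = 12700 m/s.
Mass m = (π/6) ρ d³ = (π/6) × 2630 × (83.5)³ = 8.017 × 10^8 kg
E = ½ m v² = 0.5 × 8.017 × 10^8 × (12700)² = 6.465 × 10^16 J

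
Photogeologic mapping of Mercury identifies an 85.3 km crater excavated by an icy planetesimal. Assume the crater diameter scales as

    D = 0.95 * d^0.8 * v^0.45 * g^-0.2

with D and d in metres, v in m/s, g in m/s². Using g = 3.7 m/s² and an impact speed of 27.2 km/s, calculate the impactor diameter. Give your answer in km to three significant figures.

d ≈ 6.90 km

Rearranging for d: d = [D / (0.95 · 27200^0.45 · 3.7^-0.2)]^(1/0.8).
D = 85300 m.
27200^0.45 = 98.98
3.7^-0.2 = 0.7698
Denominator = 0.95 × 98.98 × 0.7698 = 72.39
D / 72.39 = 85300 / 72.39 = 1178
d = 1178^(1/0.8) = 1178^1.25 = 6901 m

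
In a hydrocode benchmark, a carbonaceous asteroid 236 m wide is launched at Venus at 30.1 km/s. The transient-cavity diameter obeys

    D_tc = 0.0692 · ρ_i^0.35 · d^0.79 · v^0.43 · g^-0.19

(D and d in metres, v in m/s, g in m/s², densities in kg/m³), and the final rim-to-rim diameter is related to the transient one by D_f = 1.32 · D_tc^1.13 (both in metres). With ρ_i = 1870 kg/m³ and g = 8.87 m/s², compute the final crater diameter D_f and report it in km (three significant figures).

D_f ≈ 15.7 km

v = 30100 m/s.
ρ_i^0.35 = 1870^0.35 = 13.97
d^0.79 = 236^0.79 = 74.92
v^0.43 = 30100^0.43 = 84.29
g^-0.19 = 8.87^-0.19 = 0.6605
D_tc = 0.0692 × 13.97 × 74.92 × 84.29 × 0.6605 = 4032 m
D_f = 1.32 × (4032)^1.13 = 15661 m
     = 15.66 km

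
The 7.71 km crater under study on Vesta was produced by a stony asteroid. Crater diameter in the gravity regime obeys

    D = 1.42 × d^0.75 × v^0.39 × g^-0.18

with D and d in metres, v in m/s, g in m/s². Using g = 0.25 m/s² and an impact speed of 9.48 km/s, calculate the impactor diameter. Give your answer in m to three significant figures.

d ≈ 585 m

Rearranging for d: d = [D / (1.42 · 9480^0.39 · 0.25^-0.18)]^(1/0.75).
D = 7710 m.
9480^0.39 = 35.56
0.25^-0.18 = 1.283
Denominator = 1.42 × 35.56 × 1.283 = 64.79
D / 64.79 = 7710 / 64.79 = 119.0
d = 119.0^(1/0.75) = 119.0^1.3333 = 585.2 m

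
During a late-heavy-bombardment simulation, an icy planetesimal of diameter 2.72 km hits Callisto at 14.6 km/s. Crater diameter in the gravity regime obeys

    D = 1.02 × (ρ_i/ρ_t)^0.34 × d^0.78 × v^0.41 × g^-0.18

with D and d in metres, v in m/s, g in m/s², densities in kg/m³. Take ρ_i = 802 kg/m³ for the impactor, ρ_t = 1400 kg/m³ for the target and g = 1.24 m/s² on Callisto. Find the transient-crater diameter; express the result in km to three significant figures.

D ≈ 19.8 km

In SI units: d = 2720 m, v = 14600 m/s.
(ρ_i/ρ_t)^0.34 = (802/1400)^0.34 = 0.8274
d^0.78 = 2720^0.78 = 477.5
v^0.41 = 14600^0.41 = 50.98
g^-0.18 = 1.24^-0.18 = 0.9620
D = 1.02 × 0.8274 × 477.5 × 50.98 × 0.9620 = 19764 m
   = 19.76 km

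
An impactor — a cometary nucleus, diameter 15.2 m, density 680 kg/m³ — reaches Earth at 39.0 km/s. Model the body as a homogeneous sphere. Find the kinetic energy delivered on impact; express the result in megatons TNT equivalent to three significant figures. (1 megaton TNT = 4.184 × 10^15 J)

v = 39000 m/s.
Mass m = (π/6) ρ d³ = (π/6) × 680 × (15.2)³ = 1.250 × 10^6 kg
E = ½ m v² = 0.5 × 1.250 × 10^6 × (39000)² = 9.506 × 10^14 J
   = 9.506 × 10^14 / 4.184×10^15 = 0.2272 Mt

E ≈ 0.227 Mt TNT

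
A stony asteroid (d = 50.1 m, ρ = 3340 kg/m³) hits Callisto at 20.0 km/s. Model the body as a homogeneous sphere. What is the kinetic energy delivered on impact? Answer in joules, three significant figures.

v = 20000 m/s.
Mass m = (π/6) ρ d³ = (π/6) × 3340 × (50.1)³ = 2.199 × 10^8 kg
E = ½ m v² = 0.5 × 2.199 × 10^8 × (20000)² = 4.398 × 10^16 J

E ≈ 4.40 × 10^16 J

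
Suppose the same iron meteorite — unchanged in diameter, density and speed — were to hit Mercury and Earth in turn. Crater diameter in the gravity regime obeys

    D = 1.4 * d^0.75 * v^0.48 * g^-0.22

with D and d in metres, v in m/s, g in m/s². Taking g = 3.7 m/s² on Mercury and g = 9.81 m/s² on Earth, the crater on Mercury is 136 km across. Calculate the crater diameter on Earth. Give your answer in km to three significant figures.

D ≈ 110 km

All impactor-dependent factors cancel in the ratio, leaving D_Earth/D_Mercury = (g_Earth/g_Mercury)^-0.22.
(9.81/3.7)^-0.22 = 2.651^-0.22 = 0.8070
D_Earth = 0.8070 × 136 km = 110 km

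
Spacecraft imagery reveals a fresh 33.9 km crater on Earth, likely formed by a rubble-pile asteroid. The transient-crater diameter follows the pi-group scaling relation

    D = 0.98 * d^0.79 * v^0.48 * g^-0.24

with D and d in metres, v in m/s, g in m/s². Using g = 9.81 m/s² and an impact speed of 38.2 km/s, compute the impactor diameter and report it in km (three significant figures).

Rearranging for d: d = [D / (0.98 · 38200^0.48 · 9.81^-0.24)]^(1/0.79).
D = 33900 m.
38200^0.48 = 158.3
9.81^-0.24 = 0.5781
Denominator = 0.98 × 158.3 × 0.5781 = 89.68
D / 89.68 = 33900 / 89.68 = 378.0
d = 378.0^(1/0.79) = 378.0^1.2658 = 1831 m

d ≈ 1.83 km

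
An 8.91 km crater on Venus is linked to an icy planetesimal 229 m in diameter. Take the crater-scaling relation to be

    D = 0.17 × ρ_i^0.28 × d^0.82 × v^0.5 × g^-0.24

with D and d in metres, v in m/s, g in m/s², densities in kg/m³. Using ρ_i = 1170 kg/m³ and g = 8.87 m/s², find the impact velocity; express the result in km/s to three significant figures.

Rearranging for v: v = [D / (0.17 · 1170^0.28 · 229^0.82 · 8.87^-0.24)]^(1/0.5).
D = 8910 m.
1170^0.28 = 7.229
229^0.82 = 86.11
8.87^-0.24 = 0.5922
Denominator = 0.17 × 7.229 × 86.11 × 0.5922 = 62.67
D / 62.67 = 8910 / 62.67 = 142.2
v = 142.2^(1/0.5) = 142.2^2 = 20221 m/s

v ≈ 20.2 km/s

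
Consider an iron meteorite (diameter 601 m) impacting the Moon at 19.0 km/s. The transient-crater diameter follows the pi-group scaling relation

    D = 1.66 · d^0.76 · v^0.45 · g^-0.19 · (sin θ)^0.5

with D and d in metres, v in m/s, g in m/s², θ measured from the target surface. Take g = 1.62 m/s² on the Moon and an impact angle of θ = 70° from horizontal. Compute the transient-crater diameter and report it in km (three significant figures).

D ≈ 16.0 km

In SI units: v = 19000 m/s.
d^0.76 = 601^0.76 = 129.4
v^0.45 = 19000^0.45 = 84.22
g^-0.19 = 1.62^-0.19 = 0.9124
(sin 70°)^0.5 = 0.9397^0.5 = 0.9694
D = 1.66 × 129.4 × 84.22 × 0.9124 × 0.9694 = 16001 m
   = 16.00 km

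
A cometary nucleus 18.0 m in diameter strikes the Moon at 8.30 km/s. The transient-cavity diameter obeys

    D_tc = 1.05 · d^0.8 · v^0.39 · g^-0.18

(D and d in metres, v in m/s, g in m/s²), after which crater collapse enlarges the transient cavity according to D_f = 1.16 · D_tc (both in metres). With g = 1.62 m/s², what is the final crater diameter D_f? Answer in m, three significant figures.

D_f ≈ 381 m

v = 8300 m/s.
d^0.8 = 18^0.8 = 10.10
v^0.39 = 8300^0.39 = 33.76
g^-0.18 = 1.62^-0.18 = 0.9168
D_tc = 1.05 × 10.10 × 33.76 × 0.9168 = 328.2 m
D_f = 1.16 × 328.2 = 380.7 m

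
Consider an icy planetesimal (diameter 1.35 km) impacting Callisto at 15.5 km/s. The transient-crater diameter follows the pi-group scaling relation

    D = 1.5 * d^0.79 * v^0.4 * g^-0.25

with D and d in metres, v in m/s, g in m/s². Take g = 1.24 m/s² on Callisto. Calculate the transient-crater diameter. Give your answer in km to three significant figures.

D ≈ 20.0 km

In SI units: d = 1350 m, v = 15500 m/s.
d^0.79 = 1350^0.79 = 297.1
v^0.4 = 15500^0.4 = 47.44
g^-0.25 = 1.24^-0.25 = 0.9476
D = 1.5 × 297.1 × 47.44 × 0.9476 = 20034 m
   = 20.03 km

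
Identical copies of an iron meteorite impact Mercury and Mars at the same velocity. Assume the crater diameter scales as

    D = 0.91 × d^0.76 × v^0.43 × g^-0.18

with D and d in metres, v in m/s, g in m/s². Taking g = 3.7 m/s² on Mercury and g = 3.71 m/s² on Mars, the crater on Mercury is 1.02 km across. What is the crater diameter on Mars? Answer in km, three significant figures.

All impactor-dependent factors cancel in the ratio, leaving D_Mars/D_Mercury = (g_Mars/g_Mercury)^-0.18.
(3.71/3.7)^-0.18 = 1.003^-0.18 = 0.9995
D_Mars = 0.9995 × 1.02 km = 1.02 km

D ≈ 1.02 km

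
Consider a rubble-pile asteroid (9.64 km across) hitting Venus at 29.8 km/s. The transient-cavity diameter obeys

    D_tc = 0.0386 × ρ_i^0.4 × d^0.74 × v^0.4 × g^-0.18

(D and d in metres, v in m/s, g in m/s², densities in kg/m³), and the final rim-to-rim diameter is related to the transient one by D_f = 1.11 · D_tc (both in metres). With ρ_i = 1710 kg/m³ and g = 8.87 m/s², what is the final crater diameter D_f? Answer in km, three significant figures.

In SI: d = 9640 m, v = 29800 m/s.
ρ_i^0.4 = 1710^0.4 = 19.64
d^0.74 = 9640^0.74 = 887.6
v^0.4 = 29800^0.4 = 61.62
g^-0.18 = 8.87^-0.18 = 0.6751
D_tc = 0.0386 × 19.64 × 887.6 × 61.62 × 0.6751 = 27990 m
D_f = 1.11 × 27990 = 31069 m
     = 31.07 km

D_f ≈ 31.1 km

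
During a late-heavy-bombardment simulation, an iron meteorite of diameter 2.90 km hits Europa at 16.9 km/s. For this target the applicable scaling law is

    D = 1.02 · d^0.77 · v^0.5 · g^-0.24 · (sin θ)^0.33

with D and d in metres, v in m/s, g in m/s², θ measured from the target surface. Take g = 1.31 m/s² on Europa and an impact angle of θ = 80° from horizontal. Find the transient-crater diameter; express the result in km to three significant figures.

D ≈ 57.3 km

In SI units: d = 2900 m, v = 16900 m/s.
d^0.77 = 2900^0.77 = 463.5
v^0.5 = 16900^0.5 = 130.0
g^-0.24 = 1.31^-0.24 = 0.9372
(sin 80°)^0.33 = 0.9848^0.33 = 0.9950
D = 1.02 × 463.5 × 130.0 × 0.9372 × 0.9950 = 57312 m
   = 57.31 km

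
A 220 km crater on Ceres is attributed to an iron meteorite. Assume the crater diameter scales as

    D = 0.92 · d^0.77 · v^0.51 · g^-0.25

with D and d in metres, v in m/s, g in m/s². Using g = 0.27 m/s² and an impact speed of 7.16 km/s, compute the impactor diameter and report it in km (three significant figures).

Rearranging for d: d = [D / (0.92 · 7160^0.51 · 0.27^-0.25)]^(1/0.77).
D = 220000 m.
7160^0.51 = 92.47
0.27^-0.25 = 1.387
Denominator = 0.92 × 92.47 × 1.387 = 118.0
D / 118.0 = 220000 / 118.0 = 1864
d = 1864^(1/0.77) = 1864^1.2987 = 17674 m

d ≈ 17.7 km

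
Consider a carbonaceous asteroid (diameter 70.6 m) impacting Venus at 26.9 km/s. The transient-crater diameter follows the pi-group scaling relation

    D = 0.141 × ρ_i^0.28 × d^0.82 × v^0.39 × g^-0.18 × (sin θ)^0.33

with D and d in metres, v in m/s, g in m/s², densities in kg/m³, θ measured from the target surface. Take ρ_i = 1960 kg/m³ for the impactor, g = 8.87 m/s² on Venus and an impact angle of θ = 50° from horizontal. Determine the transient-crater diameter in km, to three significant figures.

In SI units: v = 26900 m/s.
ρ_i^0.28 = 1960^0.28 = 8.353
d^0.82 = 70.6^0.82 = 32.81
v^0.39 = 26900^0.39 = 53.41
g^-0.18 = 8.87^-0.18 = 0.6751
(sin 50°)^0.33 = 0.7660^0.33 = 0.9158
D = 0.141 × 8.353 × 32.81 × 53.41 × 0.6751 × 0.9158 = 1276 m
   = 1.276 km

D ≈ 1.28 km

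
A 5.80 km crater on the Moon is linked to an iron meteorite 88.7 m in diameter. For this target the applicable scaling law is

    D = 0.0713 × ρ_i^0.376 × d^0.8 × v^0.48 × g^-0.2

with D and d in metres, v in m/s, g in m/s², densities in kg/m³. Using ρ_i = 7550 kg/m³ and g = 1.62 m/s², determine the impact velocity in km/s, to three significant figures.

v ≈ 10.8 km/s

Rearranging for v: v = [D / (0.0713 · 7550^0.376 · 88.7^0.8 · 1.62^-0.2)]^(1/0.48).
D = 5800 m.
7550^0.376 = 28.71
88.7^0.8 = 36.17
1.62^-0.2 = 0.9080
Denominator = 0.0713 × 28.71 × 36.17 × 0.9080 = 67.23
D / 67.23 = 5800 / 67.23 = 86.27
v = 86.27^(1/0.48) = 86.27^2.0833 = 10789 m/s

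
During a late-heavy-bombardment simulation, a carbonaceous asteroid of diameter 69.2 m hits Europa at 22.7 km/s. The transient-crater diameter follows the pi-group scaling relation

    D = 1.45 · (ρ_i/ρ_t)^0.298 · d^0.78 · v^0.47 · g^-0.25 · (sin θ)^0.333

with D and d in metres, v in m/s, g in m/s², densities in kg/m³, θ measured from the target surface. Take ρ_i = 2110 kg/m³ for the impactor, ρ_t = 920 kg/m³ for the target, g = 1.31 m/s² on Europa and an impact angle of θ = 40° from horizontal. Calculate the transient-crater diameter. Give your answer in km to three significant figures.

D ≈ 4.55 km

In SI units: v = 22700 m/s.
(ρ_i/ρ_t)^0.298 = (2110/920)^0.298 = 1.281
d^0.78 = 69.2^0.78 = 27.24
v^0.47 = 22700^0.47 = 111.5
g^-0.25 = 1.31^-0.25 = 0.9347
(sin 40°)^0.333 = 0.6428^0.333 = 0.8632
D = 1.45 × 1.281 × 27.24 × 111.5 × 0.9347 × 0.8632 = 4552 m
   = 4.552 km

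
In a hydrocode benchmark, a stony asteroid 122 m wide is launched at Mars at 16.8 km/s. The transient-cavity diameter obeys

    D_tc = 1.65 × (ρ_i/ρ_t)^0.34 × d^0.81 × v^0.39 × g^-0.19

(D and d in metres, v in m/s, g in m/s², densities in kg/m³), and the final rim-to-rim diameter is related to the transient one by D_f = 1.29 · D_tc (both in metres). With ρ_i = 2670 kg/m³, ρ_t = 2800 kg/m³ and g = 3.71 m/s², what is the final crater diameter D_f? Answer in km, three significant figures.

D_f ≈ 3.55 km

v = 16800 m/s.
(ρ_i/ρ_t)^0.34 = (2670/2800)^0.34 = 0.9840
d^0.81 = 122^0.81 = 48.97
v^0.39 = 16800^0.39 = 44.45
g^-0.19 = 3.71^-0.19 = 0.7795
D_tc = 1.65 × 0.9840 × 48.97 × 44.45 × 0.7795 = 2755 m
D_f = 1.29 × 2755 = 3554 m
     = 3.554 km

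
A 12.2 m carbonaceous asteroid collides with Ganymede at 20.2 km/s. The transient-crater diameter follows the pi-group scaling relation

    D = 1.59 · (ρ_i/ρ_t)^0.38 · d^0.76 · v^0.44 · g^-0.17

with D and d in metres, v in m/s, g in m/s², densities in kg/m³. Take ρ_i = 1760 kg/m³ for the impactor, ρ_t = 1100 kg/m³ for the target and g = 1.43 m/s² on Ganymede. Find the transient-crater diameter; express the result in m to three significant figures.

D ≈ 939 m

In SI units: v = 20200 m/s.
(ρ_i/ρ_t)^0.38 = (1760/1100)^0.38 = 1.196
d^0.76 = 12.2^0.76 = 6.693
v^0.44 = 20200^0.44 = 78.41
g^-0.17 = 1.43^-0.17 = 0.9410
D = 1.59 × 1.196 × 6.693 × 78.41 × 0.9410 = 939.1 m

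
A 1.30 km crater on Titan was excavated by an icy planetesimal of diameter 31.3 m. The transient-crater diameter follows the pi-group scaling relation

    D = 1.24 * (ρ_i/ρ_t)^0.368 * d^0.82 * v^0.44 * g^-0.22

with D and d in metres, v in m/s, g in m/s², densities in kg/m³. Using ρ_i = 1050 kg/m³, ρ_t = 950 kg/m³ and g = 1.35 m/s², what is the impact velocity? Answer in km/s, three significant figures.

Rearranging for v: v = [D / (1.24 · (1050/950)^0.368 · 31.3^0.82 · 1.35^-0.22)]^(1/0.44).
D = 1300 m.
(1050/950)^0.368 = 1.038
31.3^0.82 = 16.84
1.35^-0.22 = 0.9361
Denominator = 1.24 × 1.038 × 16.84 × 0.9361 = 20.29
D / 20.29 = 1300 / 20.29 = 64.07
v = 64.07^(1/0.44) = 64.07^2.2727 = 12764 m/s

v ≈ 12.8 km/s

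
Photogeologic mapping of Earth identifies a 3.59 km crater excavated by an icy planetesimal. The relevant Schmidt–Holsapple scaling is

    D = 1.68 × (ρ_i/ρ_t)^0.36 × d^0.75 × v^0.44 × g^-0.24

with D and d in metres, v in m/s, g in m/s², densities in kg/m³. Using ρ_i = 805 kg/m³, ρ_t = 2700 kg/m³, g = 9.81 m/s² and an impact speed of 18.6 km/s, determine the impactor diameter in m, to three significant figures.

Rearranging for d: d = [D / (1.68 · (805/2700)^0.36 · 18600^0.44 · 9.81^-0.24)]^(1/0.75).
D = 3590 m.
(805/2700)^0.36 = 0.6468
18600^0.44 = 75.61
9.81^-0.24 = 0.5781
Denominator = 1.68 × 0.6468 × 75.61 × 0.5781 = 47.50
D / 47.50 = 3590 / 47.50 = 75.58
d = 75.58^(1/0.75) = 75.58^1.3333 = 319.5 m

d ≈ 320 m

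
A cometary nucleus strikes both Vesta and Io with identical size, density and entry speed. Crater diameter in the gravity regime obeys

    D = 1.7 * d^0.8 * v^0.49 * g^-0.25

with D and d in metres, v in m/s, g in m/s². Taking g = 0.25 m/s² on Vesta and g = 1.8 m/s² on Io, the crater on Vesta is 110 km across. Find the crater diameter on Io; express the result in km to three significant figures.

All impactor-dependent factors cancel in the ratio, leaving D_Io/D_Vesta = (g_Io/g_Vesta)^-0.25.
(1.8/0.25)^-0.25 = 7.200^-0.25 = 0.6105
D_Io = 0.6105 × 110 km = 67.2 km

D ≈ 67.2 km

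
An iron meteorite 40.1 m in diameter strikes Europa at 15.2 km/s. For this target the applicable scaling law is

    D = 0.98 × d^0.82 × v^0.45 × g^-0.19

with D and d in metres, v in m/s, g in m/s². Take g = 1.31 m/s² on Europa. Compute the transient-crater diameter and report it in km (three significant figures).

In SI units: v = 15200 m/s.
d^0.82 = 40.1^0.82 = 20.63
v^0.45 = 15200^0.45 = 76.18
g^-0.19 = 1.31^-0.19 = 0.9500
D = 0.98 × 20.63 × 76.18 × 0.9500 = 1463 m
   = 1.463 km

D ≈ 1.46 km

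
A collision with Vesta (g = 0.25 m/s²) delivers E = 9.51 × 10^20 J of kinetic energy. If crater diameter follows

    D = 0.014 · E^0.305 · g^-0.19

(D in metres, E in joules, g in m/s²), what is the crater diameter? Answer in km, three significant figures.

D ≈ 45.6 km

E^0.305 = (9.51 × 10^20)^0.305 = 2.502 × 10^6
g^-0.19 = 0.25^-0.19 = 1.301
D = 0.014 × 2.502 × 10^6 × 1.301 = 45571 m
   = 45.57 km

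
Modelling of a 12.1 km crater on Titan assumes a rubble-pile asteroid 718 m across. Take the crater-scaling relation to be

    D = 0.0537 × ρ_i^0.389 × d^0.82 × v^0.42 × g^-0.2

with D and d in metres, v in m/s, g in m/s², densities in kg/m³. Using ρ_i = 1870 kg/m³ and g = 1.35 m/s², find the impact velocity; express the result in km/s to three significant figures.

v ≈ 15.9 km/s

Rearranging for v: v = [D / (0.0537 · 1870^0.389 · 718^0.82 · 1.35^-0.2)]^(1/0.42).
D = 12100 m.
1870^0.389 = 18.74
718^0.82 = 219.8
1.35^-0.2 = 0.9417
Denominator = 0.0537 × 18.74 × 219.8 × 0.9417 = 208.3
D / 208.3 = 12100 / 208.3 = 58.09
v = 58.09^(1/0.42) = 58.09^2.381 = 15861 m/s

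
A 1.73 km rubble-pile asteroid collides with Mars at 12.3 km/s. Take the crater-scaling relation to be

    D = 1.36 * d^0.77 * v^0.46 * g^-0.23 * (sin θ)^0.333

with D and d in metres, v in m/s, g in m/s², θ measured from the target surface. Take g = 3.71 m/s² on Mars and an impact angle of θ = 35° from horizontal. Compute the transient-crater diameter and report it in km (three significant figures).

In SI units: d = 1730 m, v = 12300 m/s.
d^0.77 = 1730^0.77 = 311.4
v^0.46 = 12300^0.46 = 76.10
g^-0.23 = 3.71^-0.23 = 0.7397
(sin 35°)^0.333 = 0.5736^0.333 = 0.8310
D = 1.36 × 311.4 × 76.10 × 0.7397 × 0.8310 = 19811 m
   = 19.81 km

D ≈ 19.8 km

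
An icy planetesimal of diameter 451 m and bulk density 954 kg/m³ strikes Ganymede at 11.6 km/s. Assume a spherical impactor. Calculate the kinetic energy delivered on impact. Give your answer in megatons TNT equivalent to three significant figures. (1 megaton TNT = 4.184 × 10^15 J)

E ≈ 737 Mt TNT

v = 11600 m/s.
Mass m = (π/6) ρ d³ = (π/6) × 954 × (451)³ = 4.582 × 10^10 kg
E = ½ m v² = 0.5 × 4.582 × 10^10 × (11600)² = 3.083 × 10^18 J
   = 3.083 × 10^18 / 4.184×10^15 = 736.9 Mt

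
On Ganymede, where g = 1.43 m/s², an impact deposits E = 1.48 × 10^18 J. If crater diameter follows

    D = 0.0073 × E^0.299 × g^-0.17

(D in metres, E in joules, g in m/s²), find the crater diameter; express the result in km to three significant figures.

E^0.299 = (1.48 × 10^18)^0.299 = 2.710 × 10^5
g^-0.17 = 1.43^-0.17 = 0.9410
D = 0.0073 × 2.710 × 10^5 × 0.9410 = 1862 m
   = 1.862 km

D ≈ 1.86 km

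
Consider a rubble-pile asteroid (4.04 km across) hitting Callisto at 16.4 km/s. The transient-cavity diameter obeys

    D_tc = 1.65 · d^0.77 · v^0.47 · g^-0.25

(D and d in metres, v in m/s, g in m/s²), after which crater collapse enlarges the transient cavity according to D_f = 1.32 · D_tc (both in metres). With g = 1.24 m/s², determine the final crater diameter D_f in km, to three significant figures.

In SI: d = 4040 m, v = 16400 m/s.
d^0.77 = 4040^0.77 = 598.3
v^0.47 = 16400^0.47 = 95.71
g^-0.25 = 1.24^-0.25 = 0.9476
D_tc = 1.65 × 598.3 × 95.71 × 0.9476 = 89530 m
D_f = 1.32 × 89530 = 1.182 × 10^5 m
     = 118.2 km

D_f ≈ 118 km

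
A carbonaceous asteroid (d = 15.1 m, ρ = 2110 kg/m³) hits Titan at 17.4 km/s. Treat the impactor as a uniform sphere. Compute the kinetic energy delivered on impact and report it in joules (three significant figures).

E ≈ 5.76 × 10^14 J

v = 17400 m/s.
Mass m = (π/6) ρ d³ = (π/6) × 2110 × (15.1)³ = 3.804 × 10^6 kg
E = ½ m v² = 0.5 × 3.804 × 10^6 × (17400)² = 5.758 × 10^14 J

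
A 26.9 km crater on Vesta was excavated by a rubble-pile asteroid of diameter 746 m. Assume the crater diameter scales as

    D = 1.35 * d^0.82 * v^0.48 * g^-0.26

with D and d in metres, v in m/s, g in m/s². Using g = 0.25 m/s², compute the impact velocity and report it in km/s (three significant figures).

v ≈ 5.29 km/s

Rearranging for v: v = [D / (1.35 · 746^0.82 · 0.25^-0.26)]^(1/0.48).
D = 26900 m.
746^0.82 = 226.8
0.25^-0.26 = 1.434
Denominator = 1.35 × 226.8 × 1.434 = 439.1
D / 439.1 = 26900 / 439.1 = 61.26
v = 61.26^(1/0.48) = 61.26^2.0833 = 5287 m/s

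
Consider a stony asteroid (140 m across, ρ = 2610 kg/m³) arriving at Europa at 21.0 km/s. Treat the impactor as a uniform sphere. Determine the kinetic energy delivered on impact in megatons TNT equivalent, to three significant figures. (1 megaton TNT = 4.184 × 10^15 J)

E ≈ 198 Mt TNT

v = 21000 m/s.
Mass m = (π/6) ρ d³ = (π/6) × 2610 × (140)³ = 3.750 × 10^9 kg
E = ½ m v² = 0.5 × 3.750 × 10^9 × (21000)² = 8.269 × 10^17 J
   = 8.269 × 10^17 / 4.184×10^15 = 197.6 Mt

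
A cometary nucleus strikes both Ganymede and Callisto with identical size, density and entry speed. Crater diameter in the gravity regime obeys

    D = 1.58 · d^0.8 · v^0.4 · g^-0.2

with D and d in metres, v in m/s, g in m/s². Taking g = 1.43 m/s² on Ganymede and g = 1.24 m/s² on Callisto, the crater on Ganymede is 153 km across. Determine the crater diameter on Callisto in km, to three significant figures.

D ≈ 157 km

All impactor-dependent factors cancel in the ratio, leaving D_Callisto/D_Ganymede = (g_Callisto/g_Ganymede)^-0.2.
(1.24/1.43)^-0.2 = 0.8671^-0.2 = 1.029
D_Callisto = 1.029 × 153 km = 157 km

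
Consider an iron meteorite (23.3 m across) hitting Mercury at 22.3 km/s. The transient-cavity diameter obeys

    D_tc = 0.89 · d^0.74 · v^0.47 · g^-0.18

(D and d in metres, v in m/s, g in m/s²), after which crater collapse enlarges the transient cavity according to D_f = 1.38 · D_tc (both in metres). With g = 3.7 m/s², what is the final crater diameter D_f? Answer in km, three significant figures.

v = 22300 m/s.
d^0.74 = 23.3^0.74 = 10.28
v^0.47 = 22300^0.47 = 110.6
g^-0.18 = 3.7^-0.18 = 0.7902
D_tc = 0.89 × 10.28 × 110.6 × 0.7902 = 799.6 m
D_f = 1.38 × 799.6 = 1103 m
     = 1.103 km

D_f ≈ 1.10 km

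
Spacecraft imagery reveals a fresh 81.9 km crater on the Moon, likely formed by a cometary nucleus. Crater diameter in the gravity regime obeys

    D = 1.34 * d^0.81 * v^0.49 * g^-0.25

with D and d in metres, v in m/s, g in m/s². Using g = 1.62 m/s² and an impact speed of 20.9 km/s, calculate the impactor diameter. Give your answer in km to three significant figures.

Rearranging for d: d = [D / (1.34 · 20900^0.49 · 1.62^-0.25)]^(1/0.81).
D = 81900 m.
20900^0.49 = 130.9
1.62^-0.25 = 0.8864
Denominator = 1.34 × 130.9 × 0.8864 = 155.5
D / 155.5 = 81900 / 155.5 = 526.7
d = 526.7^(1/0.81) = 526.7^1.2346 = 2291 m

d ≈ 2.29 km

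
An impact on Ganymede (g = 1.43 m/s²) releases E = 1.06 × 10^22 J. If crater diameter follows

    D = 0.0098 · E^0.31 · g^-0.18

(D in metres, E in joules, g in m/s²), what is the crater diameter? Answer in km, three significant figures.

D ≈ 61.8 km

E^0.31 = (1.06 × 10^22)^0.31 = 6.727 × 10^6
g^-0.18 = 1.43^-0.18 = 0.9376
D = 0.0098 × 6.727 × 10^6 × 0.9376 = 61811 m
   = 61.81 km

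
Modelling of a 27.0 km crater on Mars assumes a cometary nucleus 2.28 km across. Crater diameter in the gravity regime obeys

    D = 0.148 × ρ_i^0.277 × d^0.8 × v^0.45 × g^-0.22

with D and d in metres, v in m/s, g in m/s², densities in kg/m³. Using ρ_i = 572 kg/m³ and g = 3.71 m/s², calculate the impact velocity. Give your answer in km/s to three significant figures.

v ≈ 20.1 km/s

Rearranging for v: v = [D / (0.148 · 572^0.277 · 2280^0.8 · 3.71^-0.22)]^(1/0.45).
D = 27000 m.
572^0.277 = 5.805
2280^0.8 = 485.7
3.71^-0.22 = 0.7494
Denominator = 0.148 × 5.805 × 485.7 × 0.7494 = 312.7
D / 312.7 = 27000 / 312.7 = 86.34
v = 86.34^(1/0.45) = 86.34^2.2222 = 20075 m/s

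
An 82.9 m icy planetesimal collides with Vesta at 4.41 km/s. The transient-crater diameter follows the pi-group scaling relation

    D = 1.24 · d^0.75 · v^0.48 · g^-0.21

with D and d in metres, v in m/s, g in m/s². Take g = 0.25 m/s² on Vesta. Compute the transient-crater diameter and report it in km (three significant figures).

In SI units: v = 4410 m/s.
d^0.75 = 82.9^0.75 = 27.47
v^0.48 = 4410^0.48 = 56.15
g^-0.21 = 0.25^-0.21 = 1.338
D = 1.24 × 27.47 × 56.15 × 1.338 = 2559 m
   = 2.559 km

D ≈ 2.56 km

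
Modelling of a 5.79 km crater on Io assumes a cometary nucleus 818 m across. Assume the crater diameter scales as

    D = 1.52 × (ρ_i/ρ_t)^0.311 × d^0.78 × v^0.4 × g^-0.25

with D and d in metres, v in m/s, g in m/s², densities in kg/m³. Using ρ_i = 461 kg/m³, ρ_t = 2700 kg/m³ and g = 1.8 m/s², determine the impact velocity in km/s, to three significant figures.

v ≈ 10.7 km/s

Rearranging for v: v = [D / (1.52 · (461/2700)^0.311 · 818^0.78 · 1.8^-0.25)]^(1/0.4).
D = 5790 m.
(461/2700)^0.311 = 0.5771
818^0.78 = 187.0
1.8^-0.25 = 0.8633
Denominator = 1.52 × 0.5771 × 187.0 × 0.8633 = 141.6
D / 141.6 = 5790 / 141.6 = 40.89
v = 40.89^(1/0.4) = 40.89^2.5 = 10692 m/s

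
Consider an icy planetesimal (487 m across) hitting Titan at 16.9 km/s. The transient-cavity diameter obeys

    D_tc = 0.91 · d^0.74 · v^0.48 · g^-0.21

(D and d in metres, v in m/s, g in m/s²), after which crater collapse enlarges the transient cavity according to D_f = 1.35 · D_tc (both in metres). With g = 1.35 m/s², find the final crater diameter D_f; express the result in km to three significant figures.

v = 16900 m/s.
d^0.74 = 487^0.74 = 97.45
v^0.48 = 16900^0.48 = 107.0
g^-0.21 = 1.35^-0.21 = 0.9389
D_tc = 0.91 × 97.45 × 107.0 × 0.9389 = 8909 m
D_f = 1.35 × 8909 = 12027 m
     = 12.03 km

D_f ≈ 12.0 km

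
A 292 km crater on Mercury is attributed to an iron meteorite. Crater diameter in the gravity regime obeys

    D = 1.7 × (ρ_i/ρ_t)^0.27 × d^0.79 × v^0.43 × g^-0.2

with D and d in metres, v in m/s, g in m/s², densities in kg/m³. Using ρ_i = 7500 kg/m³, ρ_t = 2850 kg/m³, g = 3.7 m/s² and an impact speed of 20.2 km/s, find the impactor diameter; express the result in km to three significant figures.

d ≈ 19.2 km

Rearranging for d: d = [D / (1.7 · (7500/2850)^0.27 · 20200^0.43 · 3.7^-0.2)]^(1/0.79).
D = 292000 m.
(7500/2850)^0.27 = 1.299
20200^0.43 = 71.01
3.7^-0.2 = 0.7698
Denominator = 1.7 × 1.299 × 71.01 × 0.7698 = 120.7
D / 120.7 = 292000 / 120.7 = 2419
d = 2419^(1/0.79) = 2419^1.2658 = 19187 m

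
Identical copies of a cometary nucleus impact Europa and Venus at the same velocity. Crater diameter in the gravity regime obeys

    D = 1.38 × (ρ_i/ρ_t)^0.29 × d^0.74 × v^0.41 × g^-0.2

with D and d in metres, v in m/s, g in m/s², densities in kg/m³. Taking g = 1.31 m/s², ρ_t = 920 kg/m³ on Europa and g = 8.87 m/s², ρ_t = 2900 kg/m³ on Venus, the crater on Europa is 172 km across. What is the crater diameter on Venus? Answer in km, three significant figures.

D ≈ 84.1 km

The impactor-only factors (d, v, ρ_i) cancel in the ratio, leaving D_Venus/D_Europa = (g_Venus/g_Europa)^-0.2 · (ρ_t,Europa/ρ_t,Venus)^0.29.
(8.87/1.31)^-0.2 = 6.771^-0.2 = 0.6821
(920/2900)^0.29 = 0.3172^0.29 = 0.7168
Ratio = 0.6821 × 0.7168 = 0.4889
D_Venus = 0.4889 × 172 km = 84.1 km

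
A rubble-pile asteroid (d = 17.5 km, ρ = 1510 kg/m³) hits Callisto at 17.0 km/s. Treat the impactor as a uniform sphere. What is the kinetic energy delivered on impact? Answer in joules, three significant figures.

E ≈ 6.12 × 10^23 J

d = 17500 m; v = 17000 m/s.
Mass m = (π/6) ρ d³ = (π/6) × 1510 × (17500)³ = 4.237 × 10^15 kg
E = ½ m v² = 0.5 × 4.237 × 10^15 × (17000)² = 6.122 × 10^23 J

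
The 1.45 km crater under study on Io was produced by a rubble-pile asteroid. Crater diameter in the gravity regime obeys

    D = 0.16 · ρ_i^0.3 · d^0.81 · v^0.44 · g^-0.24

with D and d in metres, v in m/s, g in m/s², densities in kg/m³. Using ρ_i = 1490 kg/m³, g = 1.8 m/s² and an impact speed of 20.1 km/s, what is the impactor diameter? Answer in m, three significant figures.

d ≈ 28.1 m

Rearranging for d: d = [D / (0.16 · 1490^0.3 · 20100^0.44 · 1.8^-0.24)]^(1/0.81).
D = 1450 m.
1490^0.3 = 8.953
20100^0.44 = 78.24
1.8^-0.24 = 0.8684
Denominator = 0.16 × 8.953 × 78.24 × 0.8684 = 97.33
D / 97.33 = 1450 / 97.33 = 14.90
d = 14.90^(1/0.81) = 14.90^1.2346 = 28.08 m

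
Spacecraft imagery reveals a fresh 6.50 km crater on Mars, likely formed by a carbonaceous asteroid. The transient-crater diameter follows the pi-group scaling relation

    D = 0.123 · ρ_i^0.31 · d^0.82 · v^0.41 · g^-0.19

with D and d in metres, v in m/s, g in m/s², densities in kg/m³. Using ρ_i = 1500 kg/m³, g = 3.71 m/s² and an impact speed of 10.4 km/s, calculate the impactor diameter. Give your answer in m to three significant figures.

Rearranging for d: d = [D / (0.123 · 1500^0.31 · 10400^0.41 · 3.71^-0.19)]^(1/0.82).
D = 6500 m.
1500^0.31 = 9.651
10400^0.41 = 44.36
3.71^-0.19 = 0.7795
Denominator = 0.123 × 9.651 × 44.36 × 0.7795 = 41.05
D / 41.05 = 6500 / 41.05 = 158.3
d = 158.3^(1/0.82) = 158.3^1.2195 = 481.1 m

d ≈ 481 m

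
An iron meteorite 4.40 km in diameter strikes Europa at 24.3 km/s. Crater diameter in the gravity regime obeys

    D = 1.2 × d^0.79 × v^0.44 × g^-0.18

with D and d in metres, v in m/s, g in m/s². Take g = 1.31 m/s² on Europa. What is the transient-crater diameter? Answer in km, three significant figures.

D ≈ 73.5 km

In SI units: d = 4400 m, v = 24300 m/s.
d^0.79 = 4400^0.79 = 755.7
v^0.44 = 24300^0.44 = 85.05
g^-0.18 = 1.31^-0.18 = 0.9526
D = 1.2 × 755.7 × 85.05 × 0.9526 = 73471 m
   = 73.47 km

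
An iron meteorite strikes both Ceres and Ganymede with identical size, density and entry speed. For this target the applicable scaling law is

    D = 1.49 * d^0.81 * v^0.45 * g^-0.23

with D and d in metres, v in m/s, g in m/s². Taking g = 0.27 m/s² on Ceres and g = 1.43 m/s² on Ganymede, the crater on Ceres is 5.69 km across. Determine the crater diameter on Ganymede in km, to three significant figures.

D ≈ 3.88 km

All impactor-dependent factors cancel in the ratio, leaving D_Ganymede/D_Ceres = (g_Ganymede/g_Ceres)^-0.23.
(1.43/0.27)^-0.23 = 5.296^-0.23 = 0.6815
D_Ganymede = 0.6815 × 5.69 km = 3.88 km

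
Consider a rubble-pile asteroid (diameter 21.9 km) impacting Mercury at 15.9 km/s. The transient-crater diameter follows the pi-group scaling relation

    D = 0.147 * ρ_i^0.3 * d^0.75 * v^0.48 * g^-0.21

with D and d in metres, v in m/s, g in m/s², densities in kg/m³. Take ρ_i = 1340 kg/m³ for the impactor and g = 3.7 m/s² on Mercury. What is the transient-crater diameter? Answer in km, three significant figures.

D ≈ 181 km

In SI units: d = 21900 m, v = 15900 m/s.
ρ_i^0.3 = 1340^0.3 = 8.672
d^0.75 = 21900^0.75 = 1800
v^0.48 = 15900^0.48 = 103.9
g^-0.21 = 3.7^-0.21 = 0.7598
D = 0.147 × 8.672 × 1800 × 103.9 × 0.7598 = 1.811 × 10^5 m
   = 181.1 km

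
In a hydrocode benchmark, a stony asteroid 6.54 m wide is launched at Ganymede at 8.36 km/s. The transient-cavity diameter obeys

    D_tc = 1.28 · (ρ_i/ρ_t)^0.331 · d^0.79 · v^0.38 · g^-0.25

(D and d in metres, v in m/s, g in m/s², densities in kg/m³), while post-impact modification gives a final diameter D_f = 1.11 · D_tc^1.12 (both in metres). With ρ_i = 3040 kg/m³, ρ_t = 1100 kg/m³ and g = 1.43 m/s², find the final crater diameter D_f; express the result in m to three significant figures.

D_f ≈ 475 m

v = 8360 m/s.
(ρ_i/ρ_t)^0.331 = (3040/1100)^0.331 = 1.400
d^0.79 = 6.54^0.79 = 4.409
v^0.38 = 8360^0.38 = 30.93
g^-0.25 = 1.43^-0.25 = 0.9145
D_tc = 1.28 × 1.400 × 4.409 × 30.93 × 0.9145 = 223.5 m
D_f = 1.11 × (223.5)^1.12 = 474.8 m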